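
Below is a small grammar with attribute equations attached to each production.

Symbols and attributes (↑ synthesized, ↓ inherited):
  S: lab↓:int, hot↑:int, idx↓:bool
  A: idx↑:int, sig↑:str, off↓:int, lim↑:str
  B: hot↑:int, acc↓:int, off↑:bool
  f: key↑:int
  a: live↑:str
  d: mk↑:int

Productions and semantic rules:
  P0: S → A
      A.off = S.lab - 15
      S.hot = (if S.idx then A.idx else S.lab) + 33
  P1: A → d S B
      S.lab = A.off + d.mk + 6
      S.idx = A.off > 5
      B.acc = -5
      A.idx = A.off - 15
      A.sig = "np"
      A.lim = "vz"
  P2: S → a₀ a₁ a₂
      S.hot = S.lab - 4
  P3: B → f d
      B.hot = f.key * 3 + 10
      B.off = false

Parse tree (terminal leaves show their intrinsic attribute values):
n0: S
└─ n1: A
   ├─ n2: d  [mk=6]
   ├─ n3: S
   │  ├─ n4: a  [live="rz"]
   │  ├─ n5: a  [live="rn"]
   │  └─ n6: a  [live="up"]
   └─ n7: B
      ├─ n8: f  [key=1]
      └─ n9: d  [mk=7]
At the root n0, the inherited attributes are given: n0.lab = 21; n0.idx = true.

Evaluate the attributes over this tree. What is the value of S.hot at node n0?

24

1. n0.lab = 21  [given at root]
2. n0.idx = true  [given at root]
3. n1.off = 6  [S.lab - 15]
4. n2.mk = 6  [terminal]
5. n3.lab = 18  [A.off + d.mk + 6]
6. n3.idx = true  [A.off > 5]
7. n4.live = "rz"  [terminal]
8. n5.live = "rn"  [terminal]
9. n6.live = "up"  [terminal]
10. n3.hot = 14  [S.lab - 4]
11. n7.acc = -5  [-5]
12. n8.key = 1  [terminal]
13. n9.mk = 7  [terminal]
14. n7.hot = 13  [f.key * 3 + 10]
15. n7.off = false  [false]
16. n1.idx = -9  [A.off - 15]
17. n1.sig = "np"  ["np"]
18. n1.lim = "vz"  ["vz"]
19. n0.hot = 24  [(if S.idx then A.idx else S.lab) + 33]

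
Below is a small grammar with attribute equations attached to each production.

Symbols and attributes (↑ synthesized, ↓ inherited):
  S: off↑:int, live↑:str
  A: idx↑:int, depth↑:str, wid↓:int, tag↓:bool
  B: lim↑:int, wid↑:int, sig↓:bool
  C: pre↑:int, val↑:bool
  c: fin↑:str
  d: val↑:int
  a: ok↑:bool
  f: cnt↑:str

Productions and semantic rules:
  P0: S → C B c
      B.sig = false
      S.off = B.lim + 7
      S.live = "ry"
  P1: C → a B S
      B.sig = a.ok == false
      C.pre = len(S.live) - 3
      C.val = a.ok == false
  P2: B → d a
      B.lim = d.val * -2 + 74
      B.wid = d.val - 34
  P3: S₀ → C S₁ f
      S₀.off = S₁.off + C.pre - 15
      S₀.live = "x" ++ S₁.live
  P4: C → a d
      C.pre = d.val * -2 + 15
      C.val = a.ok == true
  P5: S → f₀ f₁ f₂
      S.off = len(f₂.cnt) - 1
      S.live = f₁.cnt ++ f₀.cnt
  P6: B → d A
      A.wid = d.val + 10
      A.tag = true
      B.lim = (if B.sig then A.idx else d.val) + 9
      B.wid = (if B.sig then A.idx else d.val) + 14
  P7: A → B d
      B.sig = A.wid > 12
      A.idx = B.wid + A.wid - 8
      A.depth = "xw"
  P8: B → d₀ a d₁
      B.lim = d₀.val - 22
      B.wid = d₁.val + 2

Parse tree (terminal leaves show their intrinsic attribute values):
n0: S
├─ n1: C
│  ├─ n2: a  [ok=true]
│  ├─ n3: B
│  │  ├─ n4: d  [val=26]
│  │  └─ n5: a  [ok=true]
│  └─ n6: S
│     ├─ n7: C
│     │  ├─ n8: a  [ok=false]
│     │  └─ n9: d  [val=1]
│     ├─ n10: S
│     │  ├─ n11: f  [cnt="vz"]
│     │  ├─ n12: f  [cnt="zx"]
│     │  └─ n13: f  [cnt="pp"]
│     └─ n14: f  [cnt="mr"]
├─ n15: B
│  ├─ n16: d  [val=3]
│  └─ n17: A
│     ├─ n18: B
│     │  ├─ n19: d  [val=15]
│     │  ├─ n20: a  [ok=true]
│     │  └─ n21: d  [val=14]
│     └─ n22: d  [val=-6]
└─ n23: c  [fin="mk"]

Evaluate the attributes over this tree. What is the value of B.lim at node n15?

1. n2.ok = true  [terminal]
2. n3.sig = false  [a.ok == false]
3. n4.val = 26  [terminal]
4. n5.ok = true  [terminal]
5. n3.lim = 22  [d.val * -2 + 74]
6. n3.wid = -8  [d.val - 34]
7. n8.ok = false  [terminal]
8. n9.val = 1  [terminal]
9. n7.pre = 13  [d.val * -2 + 15]
10. n7.val = false  [a.ok == true]
11. n11.cnt = "vz"  [terminal]
12. n12.cnt = "zx"  [terminal]
13. n13.cnt = "pp"  [terminal]
14. n10.off = 1  [len(f₂.cnt) - 1]
15. n10.live = "zxvz"  [f₁.cnt ++ f₀.cnt]
16. n14.cnt = "mr"  [terminal]
17. n6.off = -1  [S₁.off + C.pre - 15]
18. n6.live = "xzxvz"  ["x" ++ S₁.live]
19. n1.pre = 2  [len(S.live) - 3]
20. n1.val = false  [a.ok == false]
21. n15.sig = false  [false]
22. n16.val = 3  [terminal]
23. n17.wid = 13  [d.val + 10]
24. n17.tag = true  [true]
25. n18.sig = true  [A.wid > 12]
26. n19.val = 15  [terminal]
27. n20.ok = true  [terminal]
28. n21.val = 14  [terminal]
29. n18.lim = -7  [d₀.val - 22]
30. n18.wid = 16  [d₁.val + 2]
31. n22.val = -6  [terminal]
32. n17.idx = 21  [B.wid + A.wid - 8]
33. n17.depth = "xw"  ["xw"]
34. n15.lim = 12  [(if B.sig then A.idx else d.val) + 9]
35. n15.wid = 17  [(if B.sig then A.idx else d.val) + 14]
36. n23.fin = "mk"  [terminal]
37. n0.off = 19  [B.lim + 7]
38. n0.live = "ry"  ["ry"]

12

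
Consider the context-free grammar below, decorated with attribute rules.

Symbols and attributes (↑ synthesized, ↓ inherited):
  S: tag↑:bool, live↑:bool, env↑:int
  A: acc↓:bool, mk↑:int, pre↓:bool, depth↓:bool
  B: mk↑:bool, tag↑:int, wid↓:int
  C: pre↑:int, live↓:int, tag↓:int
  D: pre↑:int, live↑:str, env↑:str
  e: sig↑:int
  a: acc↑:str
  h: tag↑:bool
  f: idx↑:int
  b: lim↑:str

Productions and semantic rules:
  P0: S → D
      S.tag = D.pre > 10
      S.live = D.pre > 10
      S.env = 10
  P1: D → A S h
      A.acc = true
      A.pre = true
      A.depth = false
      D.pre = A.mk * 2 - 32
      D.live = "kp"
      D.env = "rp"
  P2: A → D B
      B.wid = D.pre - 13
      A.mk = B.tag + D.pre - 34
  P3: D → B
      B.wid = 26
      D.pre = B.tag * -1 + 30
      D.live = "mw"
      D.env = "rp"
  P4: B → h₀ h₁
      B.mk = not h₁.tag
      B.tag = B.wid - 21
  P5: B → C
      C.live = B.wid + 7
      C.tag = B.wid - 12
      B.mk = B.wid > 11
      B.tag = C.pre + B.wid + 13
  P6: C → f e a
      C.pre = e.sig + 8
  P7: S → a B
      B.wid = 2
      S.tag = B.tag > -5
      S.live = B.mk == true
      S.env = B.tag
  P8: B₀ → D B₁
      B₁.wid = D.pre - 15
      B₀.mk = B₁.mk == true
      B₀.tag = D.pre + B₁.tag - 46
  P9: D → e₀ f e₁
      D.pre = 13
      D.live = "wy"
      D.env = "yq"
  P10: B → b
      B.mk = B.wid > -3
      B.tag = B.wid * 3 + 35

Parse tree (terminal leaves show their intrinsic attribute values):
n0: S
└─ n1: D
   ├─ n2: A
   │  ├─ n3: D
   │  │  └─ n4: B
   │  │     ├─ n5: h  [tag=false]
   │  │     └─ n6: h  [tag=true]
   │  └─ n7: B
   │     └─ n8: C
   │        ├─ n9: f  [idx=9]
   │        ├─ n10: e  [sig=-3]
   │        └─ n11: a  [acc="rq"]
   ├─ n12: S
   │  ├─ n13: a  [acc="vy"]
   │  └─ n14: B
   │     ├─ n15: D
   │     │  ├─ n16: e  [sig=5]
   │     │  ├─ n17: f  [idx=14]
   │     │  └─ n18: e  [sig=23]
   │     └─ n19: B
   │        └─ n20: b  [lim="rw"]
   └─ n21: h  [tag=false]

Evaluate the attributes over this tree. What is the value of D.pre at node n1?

1. n2.acc = true  [true]
2. n2.pre = true  [true]
3. n2.depth = false  [false]
4. n4.wid = 26  [26]
5. n5.tag = false  [terminal]
6. n6.tag = true  [terminal]
7. n4.mk = false  [not h₁.tag]
8. n4.tag = 5  [B.wid - 21]
9. n3.pre = 25  [B.tag * -1 + 30]
10. n3.live = "mw"  ["mw"]
11. n3.env = "rp"  ["rp"]
12. n7.wid = 12  [D.pre - 13]
13. n8.live = 19  [B.wid + 7]
14. n8.tag = 0  [B.wid - 12]
15. n9.idx = 9  [terminal]
16. n10.sig = -3  [terminal]
17. n11.acc = "rq"  [terminal]
18. n8.pre = 5  [e.sig + 8]
19. n7.mk = true  [B.wid > 11]
20. n7.tag = 30  [C.pre + B.wid + 13]
21. n2.mk = 21  [B.tag + D.pre - 34]
22. n13.acc = "vy"  [terminal]
23. n14.wid = 2  [2]
24. n16.sig = 5  [terminal]
25. n17.idx = 14  [terminal]
26. n18.sig = 23  [terminal]
27. n15.pre = 13  [13]
28. n15.live = "wy"  ["wy"]
29. n15.env = "yq"  ["yq"]
30. n19.wid = -2  [D.pre - 15]
31. n20.lim = "rw"  [terminal]
32. n19.mk = true  [B.wid > -3]
33. n19.tag = 29  [B.wid * 3 + 35]
34. n14.mk = true  [B₁.mk == true]
35. n14.tag = -4  [D.pre + B₁.tag - 46]
36. n12.tag = true  [B.tag > -5]
37. n12.live = true  [B.mk == true]
38. n12.env = -4  [B.tag]
39. n21.tag = false  [terminal]
40. n1.pre = 10  [A.mk * 2 - 32]
41. n1.live = "kp"  ["kp"]
42. n1.env = "rp"  ["rp"]
43. n0.tag = false  [D.pre > 10]
44. n0.live = false  [D.pre > 10]
45. n0.env = 10  [10]

10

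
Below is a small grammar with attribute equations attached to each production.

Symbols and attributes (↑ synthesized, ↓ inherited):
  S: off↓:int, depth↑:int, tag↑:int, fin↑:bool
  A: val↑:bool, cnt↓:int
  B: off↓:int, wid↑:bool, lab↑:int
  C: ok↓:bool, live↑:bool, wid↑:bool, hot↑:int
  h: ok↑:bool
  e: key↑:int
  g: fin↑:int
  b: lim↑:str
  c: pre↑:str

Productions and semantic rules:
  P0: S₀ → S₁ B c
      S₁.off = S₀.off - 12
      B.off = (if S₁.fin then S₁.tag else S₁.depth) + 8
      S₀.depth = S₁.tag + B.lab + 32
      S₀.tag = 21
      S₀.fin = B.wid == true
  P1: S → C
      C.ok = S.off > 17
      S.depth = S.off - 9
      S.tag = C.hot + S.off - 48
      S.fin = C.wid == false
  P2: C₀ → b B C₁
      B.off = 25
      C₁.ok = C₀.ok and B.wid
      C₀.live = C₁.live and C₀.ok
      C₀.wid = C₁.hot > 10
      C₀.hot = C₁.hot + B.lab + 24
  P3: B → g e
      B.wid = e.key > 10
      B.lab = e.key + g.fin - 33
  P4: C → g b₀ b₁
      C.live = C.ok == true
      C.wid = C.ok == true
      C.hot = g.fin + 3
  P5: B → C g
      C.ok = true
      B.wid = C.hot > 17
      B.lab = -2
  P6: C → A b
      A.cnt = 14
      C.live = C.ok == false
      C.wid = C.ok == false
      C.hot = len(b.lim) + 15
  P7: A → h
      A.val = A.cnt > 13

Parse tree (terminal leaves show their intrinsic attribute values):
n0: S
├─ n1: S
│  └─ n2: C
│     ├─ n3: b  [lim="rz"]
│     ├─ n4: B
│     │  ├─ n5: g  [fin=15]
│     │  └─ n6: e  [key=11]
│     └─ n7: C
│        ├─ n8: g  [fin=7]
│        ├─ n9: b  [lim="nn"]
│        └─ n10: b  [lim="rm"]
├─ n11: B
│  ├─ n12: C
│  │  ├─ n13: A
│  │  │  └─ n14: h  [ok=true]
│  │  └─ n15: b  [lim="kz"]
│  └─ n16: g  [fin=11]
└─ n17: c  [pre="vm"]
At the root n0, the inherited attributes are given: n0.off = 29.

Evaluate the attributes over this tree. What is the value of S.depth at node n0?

1. n0.off = 29  [given at root]
2. n1.off = 17  [S₀.off - 12]
3. n2.ok = false  [S.off > 17]
4. n3.lim = "rz"  [terminal]
5. n4.off = 25  [25]
6. n5.fin = 15  [terminal]
7. n6.key = 11  [terminal]
8. n4.wid = true  [e.key > 10]
9. n4.lab = -7  [e.key + g.fin - 33]
10. n7.ok = false  [C₀.ok and B.wid]
11. n8.fin = 7  [terminal]
12. n9.lim = "nn"  [terminal]
13. n10.lim = "rm"  [terminal]
14. n7.live = false  [C.ok == true]
15. n7.wid = false  [C.ok == true]
16. n7.hot = 10  [g.fin + 3]
17. n2.live = false  [C₁.live and C₀.ok]
18. n2.wid = false  [C₁.hot > 10]
19. n2.hot = 27  [C₁.hot + B.lab + 24]
20. n1.depth = 8  [S.off - 9]
21. n1.tag = -4  [C.hot + S.off - 48]
22. n1.fin = true  [C.wid == false]
23. n11.off = 4  [(if S₁.fin then S₁.tag else S₁.depth) + 8]
24. n12.ok = true  [true]
25. n13.cnt = 14  [14]
26. n14.ok = true  [terminal]
27. n13.val = true  [A.cnt > 13]
28. n15.lim = "kz"  [terminal]
29. n12.live = false  [C.ok == false]
30. n12.wid = false  [C.ok == false]
31. n12.hot = 17  [len(b.lim) + 15]
32. n16.fin = 11  [terminal]
33. n11.wid = false  [C.hot > 17]
34. n11.lab = -2  [-2]
35. n17.pre = "vm"  [terminal]
36. n0.depth = 26  [S₁.tag + B.lab + 32]
37. n0.tag = 21  [21]
38. n0.fin = false  [B.wid == true]

26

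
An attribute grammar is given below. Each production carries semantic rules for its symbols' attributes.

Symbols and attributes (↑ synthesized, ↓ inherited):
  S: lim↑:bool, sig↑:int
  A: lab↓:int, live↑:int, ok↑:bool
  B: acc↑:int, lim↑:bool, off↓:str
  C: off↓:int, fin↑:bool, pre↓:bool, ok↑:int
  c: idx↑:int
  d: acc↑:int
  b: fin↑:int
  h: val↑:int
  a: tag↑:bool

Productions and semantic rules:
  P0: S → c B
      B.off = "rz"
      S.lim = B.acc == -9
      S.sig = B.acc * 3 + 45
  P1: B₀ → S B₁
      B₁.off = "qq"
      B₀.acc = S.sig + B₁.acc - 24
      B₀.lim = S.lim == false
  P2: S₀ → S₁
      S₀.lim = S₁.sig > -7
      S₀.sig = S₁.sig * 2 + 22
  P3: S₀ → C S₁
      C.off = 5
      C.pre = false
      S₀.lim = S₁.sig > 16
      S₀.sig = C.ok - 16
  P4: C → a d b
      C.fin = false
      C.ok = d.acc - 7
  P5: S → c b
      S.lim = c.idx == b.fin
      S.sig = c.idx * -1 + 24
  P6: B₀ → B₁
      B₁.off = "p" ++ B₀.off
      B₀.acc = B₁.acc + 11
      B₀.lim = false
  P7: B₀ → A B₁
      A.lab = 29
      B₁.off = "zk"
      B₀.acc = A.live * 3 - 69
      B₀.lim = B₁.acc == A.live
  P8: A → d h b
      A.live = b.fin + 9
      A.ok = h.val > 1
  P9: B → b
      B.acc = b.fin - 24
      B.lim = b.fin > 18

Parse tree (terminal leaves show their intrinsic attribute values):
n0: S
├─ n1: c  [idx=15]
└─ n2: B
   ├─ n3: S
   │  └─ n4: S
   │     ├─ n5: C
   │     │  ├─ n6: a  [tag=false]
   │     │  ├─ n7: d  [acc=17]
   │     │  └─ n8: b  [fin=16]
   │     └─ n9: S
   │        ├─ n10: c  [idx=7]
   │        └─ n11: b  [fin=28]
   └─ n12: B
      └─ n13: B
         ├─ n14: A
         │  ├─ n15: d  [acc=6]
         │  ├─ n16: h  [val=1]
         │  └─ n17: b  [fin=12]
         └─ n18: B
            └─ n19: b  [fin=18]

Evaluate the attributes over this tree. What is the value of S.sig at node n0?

18

1. n1.idx = 15  [terminal]
2. n2.off = "rz"  ["rz"]
3. n5.off = 5  [5]
4. n5.pre = false  [false]
5. n6.tag = false  [terminal]
6. n7.acc = 17  [terminal]
7. n8.fin = 16  [terminal]
8. n5.fin = false  [false]
9. n5.ok = 10  [d.acc - 7]
10. n10.idx = 7  [terminal]
11. n11.fin = 28  [terminal]
12. n9.lim = false  [c.idx == b.fin]
13. n9.sig = 17  [c.idx * -1 + 24]
14. n4.lim = true  [S₁.sig > 16]
15. n4.sig = -6  [C.ok - 16]
16. n3.lim = true  [S₁.sig > -7]
17. n3.sig = 10  [S₁.sig * 2 + 22]
18. n12.off = "qq"  ["qq"]
19. n13.off = "pqq"  ["p" ++ B₀.off]
20. n14.lab = 29  [29]
21. n15.acc = 6  [terminal]
22. n16.val = 1  [terminal]
23. n17.fin = 12  [terminal]
24. n14.live = 21  [b.fin + 9]
25. n14.ok = false  [h.val > 1]
26. n18.off = "zk"  ["zk"]
27. n19.fin = 18  [terminal]
28. n18.acc = -6  [b.fin - 24]
29. n18.lim = false  [b.fin > 18]
30. n13.acc = -6  [A.live * 3 - 69]
31. n13.lim = false  [B₁.acc == A.live]
32. n12.acc = 5  [B₁.acc + 11]
33. n12.lim = false  [false]
34. n2.acc = -9  [S.sig + B₁.acc - 24]
35. n2.lim = false  [S.lim == false]
36. n0.lim = true  [B.acc == -9]
37. n0.sig = 18  [B.acc * 3 + 45]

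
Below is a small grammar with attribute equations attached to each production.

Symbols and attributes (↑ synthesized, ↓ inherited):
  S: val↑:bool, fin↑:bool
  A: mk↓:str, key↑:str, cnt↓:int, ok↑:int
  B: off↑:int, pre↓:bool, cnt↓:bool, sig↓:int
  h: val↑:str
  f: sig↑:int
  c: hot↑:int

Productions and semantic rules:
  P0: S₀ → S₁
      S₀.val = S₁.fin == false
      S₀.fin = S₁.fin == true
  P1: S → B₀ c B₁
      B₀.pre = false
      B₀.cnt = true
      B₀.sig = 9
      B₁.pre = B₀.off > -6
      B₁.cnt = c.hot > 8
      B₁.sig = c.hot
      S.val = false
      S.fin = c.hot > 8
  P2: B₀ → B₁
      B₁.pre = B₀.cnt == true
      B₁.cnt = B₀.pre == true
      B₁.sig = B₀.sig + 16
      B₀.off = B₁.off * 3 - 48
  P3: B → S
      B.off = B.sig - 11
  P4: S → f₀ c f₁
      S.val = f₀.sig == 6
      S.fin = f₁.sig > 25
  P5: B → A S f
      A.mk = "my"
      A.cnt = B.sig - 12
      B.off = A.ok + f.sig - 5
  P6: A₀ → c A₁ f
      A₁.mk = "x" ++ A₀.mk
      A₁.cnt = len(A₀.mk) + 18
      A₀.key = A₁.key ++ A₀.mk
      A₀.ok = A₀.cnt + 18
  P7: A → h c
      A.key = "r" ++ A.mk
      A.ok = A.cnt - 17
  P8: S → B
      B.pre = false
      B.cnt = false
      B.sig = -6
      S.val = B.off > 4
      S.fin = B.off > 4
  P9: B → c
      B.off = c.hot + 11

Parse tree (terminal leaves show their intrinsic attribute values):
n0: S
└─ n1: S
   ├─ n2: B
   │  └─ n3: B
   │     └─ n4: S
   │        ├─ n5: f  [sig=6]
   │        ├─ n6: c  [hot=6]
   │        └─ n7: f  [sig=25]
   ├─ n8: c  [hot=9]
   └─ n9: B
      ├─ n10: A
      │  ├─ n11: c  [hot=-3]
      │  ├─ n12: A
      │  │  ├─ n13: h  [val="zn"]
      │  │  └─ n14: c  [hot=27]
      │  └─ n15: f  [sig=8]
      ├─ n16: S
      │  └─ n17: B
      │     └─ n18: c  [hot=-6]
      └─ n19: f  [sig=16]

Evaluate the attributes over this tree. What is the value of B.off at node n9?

26

1. n2.pre = false  [false]
2. n2.cnt = true  [true]
3. n2.sig = 9  [9]
4. n3.pre = true  [B₀.cnt == true]
5. n3.cnt = false  [B₀.pre == true]
6. n3.sig = 25  [B₀.sig + 16]
7. n5.sig = 6  [terminal]
8. n6.hot = 6  [terminal]
9. n7.sig = 25  [terminal]
10. n4.val = true  [f₀.sig == 6]
11. n4.fin = false  [f₁.sig > 25]
12. n3.off = 14  [B.sig - 11]
13. n2.off = -6  [B₁.off * 3 - 48]
14. n8.hot = 9  [terminal]
15. n9.pre = false  [B₀.off > -6]
16. n9.cnt = true  [c.hot > 8]
17. n9.sig = 9  [c.hot]
18. n10.mk = "my"  ["my"]
19. n10.cnt = -3  [B.sig - 12]
20. n11.hot = -3  [terminal]
21. n12.mk = "xmy"  ["x" ++ A₀.mk]
22. n12.cnt = 20  [len(A₀.mk) + 18]
23. n13.val = "zn"  [terminal]
24. n14.hot = 27  [terminal]
25. n12.key = "rxmy"  ["r" ++ A.mk]
26. n12.ok = 3  [A.cnt - 17]
27. n15.sig = 8  [terminal]
28. n10.key = "rxmymy"  [A₁.key ++ A₀.mk]
29. n10.ok = 15  [A₀.cnt + 18]
30. n17.pre = false  [false]
31. n17.cnt = false  [false]
32. n17.sig = -6  [-6]
33. n18.hot = -6  [terminal]
34. n17.off = 5  [c.hot + 11]
35. n16.val = true  [B.off > 4]
36. n16.fin = true  [B.off > 4]
37. n19.sig = 16  [terminal]
38. n9.off = 26  [A.ok + f.sig - 5]
39. n1.val = false  [false]
40. n1.fin = true  [c.hot > 8]
41. n0.val = false  [S₁.fin == false]
42. n0.fin = true  [S₁.fin == true]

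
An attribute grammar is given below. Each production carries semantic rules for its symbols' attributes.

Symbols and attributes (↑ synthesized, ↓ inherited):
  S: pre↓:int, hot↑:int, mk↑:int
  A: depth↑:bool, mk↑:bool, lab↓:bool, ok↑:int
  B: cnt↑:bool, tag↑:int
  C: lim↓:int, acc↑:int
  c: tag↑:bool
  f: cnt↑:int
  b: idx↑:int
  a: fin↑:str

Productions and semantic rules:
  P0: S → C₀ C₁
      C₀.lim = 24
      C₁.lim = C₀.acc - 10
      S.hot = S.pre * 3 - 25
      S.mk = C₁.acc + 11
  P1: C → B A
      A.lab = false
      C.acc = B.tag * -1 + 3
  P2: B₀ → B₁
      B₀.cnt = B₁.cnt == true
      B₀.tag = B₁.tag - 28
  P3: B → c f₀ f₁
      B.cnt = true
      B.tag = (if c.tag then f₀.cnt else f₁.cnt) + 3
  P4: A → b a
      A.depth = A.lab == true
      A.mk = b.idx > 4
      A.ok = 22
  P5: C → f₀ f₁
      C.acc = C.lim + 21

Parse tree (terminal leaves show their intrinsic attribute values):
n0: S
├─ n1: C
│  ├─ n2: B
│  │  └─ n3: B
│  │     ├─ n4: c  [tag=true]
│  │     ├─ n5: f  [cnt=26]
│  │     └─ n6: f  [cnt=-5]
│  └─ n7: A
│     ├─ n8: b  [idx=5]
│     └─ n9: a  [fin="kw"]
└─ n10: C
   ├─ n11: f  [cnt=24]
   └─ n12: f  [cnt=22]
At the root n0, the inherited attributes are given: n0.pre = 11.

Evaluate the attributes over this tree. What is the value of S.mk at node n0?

24

1. n0.pre = 11  [given at root]
2. n1.lim = 24  [24]
3. n4.tag = true  [terminal]
4. n5.cnt = 26  [terminal]
5. n6.cnt = -5  [terminal]
6. n3.cnt = true  [true]
7. n3.tag = 29  [(if c.tag then f₀.cnt else f₁.cnt) + 3]
8. n2.cnt = true  [B₁.cnt == true]
9. n2.tag = 1  [B₁.tag - 28]
10. n7.lab = false  [false]
11. n8.idx = 5  [terminal]
12. n9.fin = "kw"  [terminal]
13. n7.depth = false  [A.lab == true]
14. n7.mk = true  [b.idx > 4]
15. n7.ok = 22  [22]
16. n1.acc = 2  [B.tag * -1 + 3]
17. n10.lim = -8  [C₀.acc - 10]
18. n11.cnt = 24  [terminal]
19. n12.cnt = 22  [terminal]
20. n10.acc = 13  [C.lim + 21]
21. n0.hot = 8  [S.pre * 3 - 25]
22. n0.mk = 24  [C₁.acc + 11]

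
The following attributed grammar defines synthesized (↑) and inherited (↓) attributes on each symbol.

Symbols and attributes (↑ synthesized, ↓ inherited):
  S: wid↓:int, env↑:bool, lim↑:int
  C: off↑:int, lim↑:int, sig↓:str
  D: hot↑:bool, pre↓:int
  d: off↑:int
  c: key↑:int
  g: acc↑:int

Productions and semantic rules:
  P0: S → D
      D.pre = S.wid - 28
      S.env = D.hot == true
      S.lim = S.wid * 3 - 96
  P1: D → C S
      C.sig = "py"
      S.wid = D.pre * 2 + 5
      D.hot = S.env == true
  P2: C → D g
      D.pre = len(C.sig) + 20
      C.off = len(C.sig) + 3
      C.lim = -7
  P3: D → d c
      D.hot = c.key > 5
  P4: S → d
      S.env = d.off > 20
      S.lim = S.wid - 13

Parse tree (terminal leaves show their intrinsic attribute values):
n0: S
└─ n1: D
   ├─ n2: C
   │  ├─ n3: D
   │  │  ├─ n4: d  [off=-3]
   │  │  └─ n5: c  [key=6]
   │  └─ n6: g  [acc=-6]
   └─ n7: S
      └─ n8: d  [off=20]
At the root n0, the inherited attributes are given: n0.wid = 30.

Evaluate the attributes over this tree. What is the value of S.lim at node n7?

-4

1. n0.wid = 30  [given at root]
2. n1.pre = 2  [S.wid - 28]
3. n2.sig = "py"  ["py"]
4. n3.pre = 22  [len(C.sig) + 20]
5. n4.off = -3  [terminal]
6. n5.key = 6  [terminal]
7. n3.hot = true  [c.key > 5]
8. n6.acc = -6  [terminal]
9. n2.off = 5  [len(C.sig) + 3]
10. n2.lim = -7  [-7]
11. n7.wid = 9  [D.pre * 2 + 5]
12. n8.off = 20  [terminal]
13. n7.env = false  [d.off > 20]
14. n7.lim = -4  [S.wid - 13]
15. n1.hot = false  [S.env == true]
16. n0.env = false  [D.hot == true]
17. n0.lim = -6  [S.wid * 3 - 96]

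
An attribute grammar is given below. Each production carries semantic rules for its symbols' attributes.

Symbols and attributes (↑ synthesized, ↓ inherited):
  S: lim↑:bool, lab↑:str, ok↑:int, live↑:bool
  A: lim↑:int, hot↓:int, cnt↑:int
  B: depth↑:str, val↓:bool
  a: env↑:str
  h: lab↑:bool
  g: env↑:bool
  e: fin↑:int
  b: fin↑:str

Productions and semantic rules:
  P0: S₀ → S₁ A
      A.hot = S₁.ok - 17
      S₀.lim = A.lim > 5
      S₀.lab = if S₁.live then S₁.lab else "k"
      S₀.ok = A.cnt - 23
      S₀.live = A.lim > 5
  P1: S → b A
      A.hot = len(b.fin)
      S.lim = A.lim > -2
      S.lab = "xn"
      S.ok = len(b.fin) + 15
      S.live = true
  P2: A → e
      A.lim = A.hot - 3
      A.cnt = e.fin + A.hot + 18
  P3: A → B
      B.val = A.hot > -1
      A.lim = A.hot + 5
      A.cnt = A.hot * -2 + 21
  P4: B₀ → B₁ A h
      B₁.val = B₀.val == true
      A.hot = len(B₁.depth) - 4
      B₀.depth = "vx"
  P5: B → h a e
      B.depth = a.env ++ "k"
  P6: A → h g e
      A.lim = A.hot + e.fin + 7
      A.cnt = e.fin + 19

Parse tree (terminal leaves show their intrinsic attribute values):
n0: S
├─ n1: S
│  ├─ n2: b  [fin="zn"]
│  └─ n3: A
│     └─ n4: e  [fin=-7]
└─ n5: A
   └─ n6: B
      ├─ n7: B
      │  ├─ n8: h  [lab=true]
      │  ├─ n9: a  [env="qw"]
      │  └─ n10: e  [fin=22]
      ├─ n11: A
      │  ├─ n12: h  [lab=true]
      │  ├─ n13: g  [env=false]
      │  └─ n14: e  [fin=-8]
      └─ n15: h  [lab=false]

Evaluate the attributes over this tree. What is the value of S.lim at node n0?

1. n2.fin = "zn"  [terminal]
2. n3.hot = 2  [len(b.fin)]
3. n4.fin = -7  [terminal]
4. n3.lim = -1  [A.hot - 3]
5. n3.cnt = 13  [e.fin + A.hot + 18]
6. n1.lim = true  [A.lim > -2]
7. n1.lab = "xn"  ["xn"]
8. n1.ok = 17  [len(b.fin) + 15]
9. n1.live = true  [true]
10. n5.hot = 0  [S₁.ok - 17]
11. n6.val = true  [A.hot > -1]
12. n7.val = true  [B₀.val == true]
13. n8.lab = true  [terminal]
14. n9.env = "qw"  [terminal]
15. n10.fin = 22  [terminal]
16. n7.depth = "qwk"  [a.env ++ "k"]
17. n11.hot = -1  [len(B₁.depth) - 4]
18. n12.lab = true  [terminal]
19. n13.env = false  [terminal]
20. n14.fin = -8  [terminal]
21. n11.lim = -2  [A.hot + e.fin + 7]
22. n11.cnt = 11  [e.fin + 19]
23. n15.lab = false  [terminal]
24. n6.depth = "vx"  ["vx"]
25. n5.lim = 5  [A.hot + 5]
26. n5.cnt = 21  [A.hot * -2 + 21]
27. n0.lim = false  [A.lim > 5]
28. n0.lab = "xn"  [if S₁.live then S₁.lab else "k"]
29. n0.ok = -2  [A.cnt - 23]
30. n0.live = false  [A.lim > 5]

false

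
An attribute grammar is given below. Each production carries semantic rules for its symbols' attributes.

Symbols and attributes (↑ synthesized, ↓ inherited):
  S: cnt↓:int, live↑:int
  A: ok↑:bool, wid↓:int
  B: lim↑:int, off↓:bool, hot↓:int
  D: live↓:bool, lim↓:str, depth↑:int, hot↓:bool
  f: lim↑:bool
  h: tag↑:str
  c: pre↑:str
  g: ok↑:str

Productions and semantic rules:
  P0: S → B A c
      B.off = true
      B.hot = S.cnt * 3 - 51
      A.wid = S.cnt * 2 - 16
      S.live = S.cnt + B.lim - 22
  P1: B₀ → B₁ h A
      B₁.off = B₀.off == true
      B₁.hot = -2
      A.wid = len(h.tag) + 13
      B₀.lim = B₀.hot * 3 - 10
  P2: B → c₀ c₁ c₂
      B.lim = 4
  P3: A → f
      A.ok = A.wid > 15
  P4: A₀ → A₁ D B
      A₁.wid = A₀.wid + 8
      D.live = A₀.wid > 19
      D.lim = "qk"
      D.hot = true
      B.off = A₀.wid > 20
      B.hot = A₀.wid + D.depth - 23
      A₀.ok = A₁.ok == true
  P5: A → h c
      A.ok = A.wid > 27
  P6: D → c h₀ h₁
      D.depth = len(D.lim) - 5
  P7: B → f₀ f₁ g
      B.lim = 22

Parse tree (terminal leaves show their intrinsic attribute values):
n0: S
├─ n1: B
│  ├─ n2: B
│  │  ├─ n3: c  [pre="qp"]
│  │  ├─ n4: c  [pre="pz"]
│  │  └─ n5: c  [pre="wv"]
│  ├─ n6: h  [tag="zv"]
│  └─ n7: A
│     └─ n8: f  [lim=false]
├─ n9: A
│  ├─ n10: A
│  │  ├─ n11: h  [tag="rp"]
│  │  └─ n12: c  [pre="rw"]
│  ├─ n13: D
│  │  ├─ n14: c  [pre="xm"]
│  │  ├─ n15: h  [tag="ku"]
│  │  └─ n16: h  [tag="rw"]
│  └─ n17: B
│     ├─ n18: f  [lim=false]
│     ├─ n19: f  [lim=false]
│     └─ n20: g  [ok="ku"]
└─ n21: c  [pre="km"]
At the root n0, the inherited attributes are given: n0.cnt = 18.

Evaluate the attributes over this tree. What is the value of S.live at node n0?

1. n0.cnt = 18  [given at root]
2. n1.off = true  [true]
3. n1.hot = 3  [S.cnt * 3 - 51]
4. n2.off = true  [B₀.off == true]
5. n2.hot = -2  [-2]
6. n3.pre = "qp"  [terminal]
7. n4.pre = "pz"  [terminal]
8. n5.pre = "wv"  [terminal]
9. n2.lim = 4  [4]
10. n6.tag = "zv"  [terminal]
11. n7.wid = 15  [len(h.tag) + 13]
12. n8.lim = false  [terminal]
13. n7.ok = false  [A.wid > 15]
14. n1.lim = -1  [B₀.hot * 3 - 10]
15. n9.wid = 20  [S.cnt * 2 - 16]
16. n10.wid = 28  [A₀.wid + 8]
17. n11.tag = "rp"  [terminal]
18. n12.pre = "rw"  [terminal]
19. n10.ok = true  [A.wid > 27]
20. n13.live = true  [A₀.wid > 19]
21. n13.lim = "qk"  ["qk"]
22. n13.hot = true  [true]
23. n14.pre = "xm"  [terminal]
24. n15.tag = "ku"  [terminal]
25. n16.tag = "rw"  [terminal]
26. n13.depth = -3  [len(D.lim) - 5]
27. n17.off = false  [A₀.wid > 20]
28. n17.hot = -6  [A₀.wid + D.depth - 23]
29. n18.lim = false  [terminal]
30. n19.lim = false  [terminal]
31. n20.ok = "ku"  [terminal]
32. n17.lim = 22  [22]
33. n9.ok = true  [A₁.ok == true]
34. n21.pre = "km"  [terminal]
35. n0.live = -5  [S.cnt + B.lim - 22]

-5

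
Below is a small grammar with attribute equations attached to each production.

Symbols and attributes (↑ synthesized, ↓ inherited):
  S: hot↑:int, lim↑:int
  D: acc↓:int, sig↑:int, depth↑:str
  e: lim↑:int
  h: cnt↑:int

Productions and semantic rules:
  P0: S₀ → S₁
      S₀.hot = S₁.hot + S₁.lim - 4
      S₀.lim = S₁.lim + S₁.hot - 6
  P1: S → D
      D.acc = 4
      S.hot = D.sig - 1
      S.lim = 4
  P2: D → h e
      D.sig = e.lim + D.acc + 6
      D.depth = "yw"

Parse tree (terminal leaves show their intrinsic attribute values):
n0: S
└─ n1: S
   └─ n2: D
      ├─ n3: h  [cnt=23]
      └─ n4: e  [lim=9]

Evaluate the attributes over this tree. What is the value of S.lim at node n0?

1. n2.acc = 4  [4]
2. n3.cnt = 23  [terminal]
3. n4.lim = 9  [terminal]
4. n2.sig = 19  [e.lim + D.acc + 6]
5. n2.depth = "yw"  ["yw"]
6. n1.hot = 18  [D.sig - 1]
7. n1.lim = 4  [4]
8. n0.hot = 18  [S₁.hot + S₁.lim - 4]
9. n0.lim = 16  [S₁.lim + S₁.hot - 6]

16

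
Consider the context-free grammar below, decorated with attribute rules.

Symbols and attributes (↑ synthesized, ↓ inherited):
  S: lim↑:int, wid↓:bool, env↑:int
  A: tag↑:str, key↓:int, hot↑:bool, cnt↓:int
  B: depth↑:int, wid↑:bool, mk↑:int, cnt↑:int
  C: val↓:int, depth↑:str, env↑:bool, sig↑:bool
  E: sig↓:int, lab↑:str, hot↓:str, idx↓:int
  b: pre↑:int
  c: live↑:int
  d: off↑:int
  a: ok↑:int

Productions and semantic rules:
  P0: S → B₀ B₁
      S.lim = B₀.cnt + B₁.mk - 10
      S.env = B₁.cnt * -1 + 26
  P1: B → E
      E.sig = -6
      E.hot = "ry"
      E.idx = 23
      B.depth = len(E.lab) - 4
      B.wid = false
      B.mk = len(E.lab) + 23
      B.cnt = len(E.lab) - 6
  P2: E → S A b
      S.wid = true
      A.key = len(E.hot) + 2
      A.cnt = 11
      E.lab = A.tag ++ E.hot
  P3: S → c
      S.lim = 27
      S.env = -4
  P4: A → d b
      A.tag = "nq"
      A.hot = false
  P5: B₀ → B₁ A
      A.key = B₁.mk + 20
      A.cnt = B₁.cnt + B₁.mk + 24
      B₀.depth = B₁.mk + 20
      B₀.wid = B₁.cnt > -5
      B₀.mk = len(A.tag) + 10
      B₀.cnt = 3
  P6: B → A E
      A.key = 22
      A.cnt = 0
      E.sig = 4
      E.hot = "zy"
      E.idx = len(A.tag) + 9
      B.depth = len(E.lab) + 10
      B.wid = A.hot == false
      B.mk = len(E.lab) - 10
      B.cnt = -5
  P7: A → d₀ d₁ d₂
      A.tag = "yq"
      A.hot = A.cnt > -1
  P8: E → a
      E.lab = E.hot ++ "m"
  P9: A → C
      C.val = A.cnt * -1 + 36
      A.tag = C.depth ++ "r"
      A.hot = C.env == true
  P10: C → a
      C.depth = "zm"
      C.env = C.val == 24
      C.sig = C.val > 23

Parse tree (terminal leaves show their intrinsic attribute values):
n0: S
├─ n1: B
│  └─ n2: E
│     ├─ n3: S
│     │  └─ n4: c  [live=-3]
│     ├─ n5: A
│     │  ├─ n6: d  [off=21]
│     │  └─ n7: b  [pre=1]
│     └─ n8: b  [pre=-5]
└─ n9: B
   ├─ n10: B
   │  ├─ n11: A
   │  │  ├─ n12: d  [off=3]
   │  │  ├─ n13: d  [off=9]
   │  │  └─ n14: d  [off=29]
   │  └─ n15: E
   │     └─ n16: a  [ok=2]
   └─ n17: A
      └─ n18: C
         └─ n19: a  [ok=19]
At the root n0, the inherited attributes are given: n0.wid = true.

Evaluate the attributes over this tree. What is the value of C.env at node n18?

true

1. n0.wid = true  [given at root]
2. n2.sig = -6  [-6]
3. n2.hot = "ry"  ["ry"]
4. n2.idx = 23  [23]
5. n3.wid = true  [true]
6. n4.live = -3  [terminal]
7. n3.lim = 27  [27]
8. n3.env = -4  [-4]
9. n5.key = 4  [len(E.hot) + 2]
10. n5.cnt = 11  [11]
11. n6.off = 21  [terminal]
12. n7.pre = 1  [terminal]
13. n5.tag = "nq"  ["nq"]
14. n5.hot = false  [false]
15. n8.pre = -5  [terminal]
16. n2.lab = "nqry"  [A.tag ++ E.hot]
17. n1.depth = 0  [len(E.lab) - 4]
18. n1.wid = false  [false]
19. n1.mk = 27  [len(E.lab) + 23]
20. n1.cnt = -2  [len(E.lab) - 6]
21. n11.key = 22  [22]
22. n11.cnt = 0  [0]
23. n12.off = 3  [terminal]
24. n13.off = 9  [terminal]
25. n14.off = 29  [terminal]
26. n11.tag = "yq"  ["yq"]
27. n11.hot = true  [A.cnt > -1]
28. n15.sig = 4  [4]
29. n15.hot = "zy"  ["zy"]
30. n15.idx = 11  [len(A.tag) + 9]
31. n16.ok = 2  [terminal]
32. n15.lab = "zym"  [E.hot ++ "m"]
33. n10.depth = 13  [len(E.lab) + 10]
34. n10.wid = false  [A.hot == false]
35. n10.mk = -7  [len(E.lab) - 10]
36. n10.cnt = -5  [-5]
37. n17.key = 13  [B₁.mk + 20]
38. n17.cnt = 12  [B₁.cnt + B₁.mk + 24]
39. n18.val = 24  [A.cnt * -1 + 36]
40. n19.ok = 19  [terminal]
41. n18.depth = "zm"  ["zm"]
42. n18.env = true  [C.val == 24]
43. n18.sig = true  [C.val > 23]
44. n17.tag = "zmr"  [C.depth ++ "r"]
45. n17.hot = true  [C.env == true]
46. n9.depth = 13  [B₁.mk + 20]
47. n9.wid = false  [B₁.cnt > -5]
48. n9.mk = 13  [len(A.tag) + 10]
49. n9.cnt = 3  [3]
50. n0.lim = 1  [B₀.cnt + B₁.mk - 10]
51. n0.env = 23  [B₁.cnt * -1 + 26]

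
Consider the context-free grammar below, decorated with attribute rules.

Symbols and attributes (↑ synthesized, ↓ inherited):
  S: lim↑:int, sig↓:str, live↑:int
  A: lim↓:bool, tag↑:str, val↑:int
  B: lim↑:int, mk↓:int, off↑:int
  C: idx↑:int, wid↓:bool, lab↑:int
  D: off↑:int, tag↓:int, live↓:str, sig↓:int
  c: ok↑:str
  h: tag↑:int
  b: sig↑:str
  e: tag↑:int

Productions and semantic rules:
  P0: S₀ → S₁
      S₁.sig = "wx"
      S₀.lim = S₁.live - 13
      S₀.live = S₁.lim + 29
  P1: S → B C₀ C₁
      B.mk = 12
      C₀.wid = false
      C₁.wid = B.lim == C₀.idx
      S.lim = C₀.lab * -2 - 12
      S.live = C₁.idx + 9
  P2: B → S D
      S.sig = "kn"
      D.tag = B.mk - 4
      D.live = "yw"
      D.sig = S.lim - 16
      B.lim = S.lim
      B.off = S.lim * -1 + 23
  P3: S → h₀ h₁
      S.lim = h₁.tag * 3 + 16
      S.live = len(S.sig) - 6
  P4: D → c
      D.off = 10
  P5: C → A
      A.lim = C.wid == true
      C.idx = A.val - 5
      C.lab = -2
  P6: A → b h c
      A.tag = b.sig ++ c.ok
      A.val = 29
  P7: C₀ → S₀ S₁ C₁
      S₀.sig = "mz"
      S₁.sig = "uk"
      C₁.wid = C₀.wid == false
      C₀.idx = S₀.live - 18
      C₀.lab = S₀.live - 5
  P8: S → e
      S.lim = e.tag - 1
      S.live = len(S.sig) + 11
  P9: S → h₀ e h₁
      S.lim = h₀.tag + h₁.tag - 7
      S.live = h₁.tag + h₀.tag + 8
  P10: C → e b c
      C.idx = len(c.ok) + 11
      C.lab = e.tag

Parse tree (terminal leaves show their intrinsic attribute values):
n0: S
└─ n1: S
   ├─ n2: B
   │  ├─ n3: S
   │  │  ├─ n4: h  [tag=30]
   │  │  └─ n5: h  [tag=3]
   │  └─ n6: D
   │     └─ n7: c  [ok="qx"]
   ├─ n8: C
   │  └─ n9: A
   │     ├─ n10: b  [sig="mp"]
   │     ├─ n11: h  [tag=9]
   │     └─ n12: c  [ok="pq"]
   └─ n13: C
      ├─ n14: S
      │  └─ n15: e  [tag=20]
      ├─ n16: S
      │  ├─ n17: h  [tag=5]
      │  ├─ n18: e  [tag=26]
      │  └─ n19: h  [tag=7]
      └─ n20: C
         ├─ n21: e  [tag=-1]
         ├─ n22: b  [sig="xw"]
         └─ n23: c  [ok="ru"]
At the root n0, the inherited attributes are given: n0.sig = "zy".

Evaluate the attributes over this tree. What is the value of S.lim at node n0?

-9

1. n0.sig = "zy"  [given at root]
2. n1.sig = "wx"  ["wx"]
3. n2.mk = 12  [12]
4. n3.sig = "kn"  ["kn"]
5. n4.tag = 30  [terminal]
6. n5.tag = 3  [terminal]
7. n3.lim = 25  [h₁.tag * 3 + 16]
8. n3.live = -4  [len(S.sig) - 6]
9. n6.tag = 8  [B.mk - 4]
10. n6.live = "yw"  ["yw"]
11. n6.sig = 9  [S.lim - 16]
12. n7.ok = "qx"  [terminal]
13. n6.off = 10  [10]
14. n2.lim = 25  [S.lim]
15. n2.off = -2  [S.lim * -1 + 23]
16. n8.wid = false  [false]
17. n9.lim = false  [C.wid == true]
18. n10.sig = "mp"  [terminal]
19. n11.tag = 9  [terminal]
20. n12.ok = "pq"  [terminal]
21. n9.tag = "mppq"  [b.sig ++ c.ok]
22. n9.val = 29  [29]
23. n8.idx = 24  [A.val - 5]
24. n8.lab = -2  [-2]
25. n13.wid = false  [B.lim == C₀.idx]
26. n14.sig = "mz"  ["mz"]
27. n15.tag = 20  [terminal]
28. n14.lim = 19  [e.tag - 1]
29. n14.live = 13  [len(S.sig) + 11]
30. n16.sig = "uk"  ["uk"]
31. n17.tag = 5  [terminal]
32. n18.tag = 26  [terminal]
33. n19.tag = 7  [terminal]
34. n16.lim = 5  [h₀.tag + h₁.tag - 7]
35. n16.live = 20  [h₁.tag + h₀.tag + 8]
36. n20.wid = true  [C₀.wid == false]
37. n21.tag = -1  [terminal]
38. n22.sig = "xw"  [terminal]
39. n23.ok = "ru"  [terminal]
40. n20.idx = 13  [len(c.ok) + 11]
41. n20.lab = -1  [e.tag]
42. n13.idx = -5  [S₀.live - 18]
43. n13.lab = 8  [S₀.live - 5]
44. n1.lim = -8  [C₀.lab * -2 - 12]
45. n1.live = 4  [C₁.idx + 9]
46. n0.lim = -9  [S₁.live - 13]
47. n0.live = 21  [S₁.lim + 29]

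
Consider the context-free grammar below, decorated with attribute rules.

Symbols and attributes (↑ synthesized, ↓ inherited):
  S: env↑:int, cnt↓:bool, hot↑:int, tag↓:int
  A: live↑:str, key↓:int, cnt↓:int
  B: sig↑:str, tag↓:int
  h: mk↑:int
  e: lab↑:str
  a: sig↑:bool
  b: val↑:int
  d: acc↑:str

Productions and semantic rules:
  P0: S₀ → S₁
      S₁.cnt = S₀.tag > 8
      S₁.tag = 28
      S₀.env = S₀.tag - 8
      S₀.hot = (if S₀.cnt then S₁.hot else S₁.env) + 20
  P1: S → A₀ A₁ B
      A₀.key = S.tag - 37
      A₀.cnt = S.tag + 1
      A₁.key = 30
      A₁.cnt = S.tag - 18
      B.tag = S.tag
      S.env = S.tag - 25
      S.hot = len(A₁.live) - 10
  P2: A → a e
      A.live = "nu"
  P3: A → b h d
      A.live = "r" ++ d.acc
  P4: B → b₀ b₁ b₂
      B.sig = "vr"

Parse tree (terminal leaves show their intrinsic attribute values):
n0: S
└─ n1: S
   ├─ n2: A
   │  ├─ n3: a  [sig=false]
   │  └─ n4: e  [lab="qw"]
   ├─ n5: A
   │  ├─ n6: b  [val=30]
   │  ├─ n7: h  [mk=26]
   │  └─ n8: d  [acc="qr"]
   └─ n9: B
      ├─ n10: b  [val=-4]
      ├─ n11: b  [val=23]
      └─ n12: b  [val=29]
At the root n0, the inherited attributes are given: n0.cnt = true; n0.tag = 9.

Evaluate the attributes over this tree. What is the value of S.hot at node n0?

1. n0.cnt = true  [given at root]
2. n0.tag = 9  [given at root]
3. n1.cnt = true  [S₀.tag > 8]
4. n1.tag = 28  [28]
5. n2.key = -9  [S.tag - 37]
6. n2.cnt = 29  [S.tag + 1]
7. n3.sig = false  [terminal]
8. n4.lab = "qw"  [terminal]
9. n2.live = "nu"  ["nu"]
10. n5.key = 30  [30]
11. n5.cnt = 10  [S.tag - 18]
12. n6.val = 30  [terminal]
13. n7.mk = 26  [terminal]
14. n8.acc = "qr"  [terminal]
15. n5.live = "rqr"  ["r" ++ d.acc]
16. n9.tag = 28  [S.tag]
17. n10.val = -4  [terminal]
18. n11.val = 23  [terminal]
19. n12.val = 29  [terminal]
20. n9.sig = "vr"  ["vr"]
21. n1.env = 3  [S.tag - 25]
22. n1.hot = -7  [len(A₁.live) - 10]
23. n0.env = 1  [S₀.tag - 8]
24. n0.hot = 13  [(if S₀.cnt then S₁.hot else S₁.env) + 20]

13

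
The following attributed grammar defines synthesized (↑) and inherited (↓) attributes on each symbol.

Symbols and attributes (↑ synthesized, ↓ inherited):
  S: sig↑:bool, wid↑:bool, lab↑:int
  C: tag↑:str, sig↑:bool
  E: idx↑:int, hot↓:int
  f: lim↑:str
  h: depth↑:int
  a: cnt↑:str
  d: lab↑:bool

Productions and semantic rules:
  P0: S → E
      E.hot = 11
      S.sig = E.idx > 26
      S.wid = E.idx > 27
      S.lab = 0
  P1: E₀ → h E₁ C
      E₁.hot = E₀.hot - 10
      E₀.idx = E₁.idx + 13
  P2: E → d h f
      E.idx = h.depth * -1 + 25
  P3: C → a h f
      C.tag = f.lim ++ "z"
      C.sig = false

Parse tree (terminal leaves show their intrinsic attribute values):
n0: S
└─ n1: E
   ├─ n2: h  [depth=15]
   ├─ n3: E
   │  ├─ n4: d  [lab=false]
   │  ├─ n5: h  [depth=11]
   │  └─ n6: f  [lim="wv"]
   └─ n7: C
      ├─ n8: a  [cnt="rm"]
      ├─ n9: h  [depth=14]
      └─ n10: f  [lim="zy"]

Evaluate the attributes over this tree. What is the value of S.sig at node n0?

true

1. n1.hot = 11  [11]
2. n2.depth = 15  [terminal]
3. n3.hot = 1  [E₀.hot - 10]
4. n4.lab = false  [terminal]
5. n5.depth = 11  [terminal]
6. n6.lim = "wv"  [terminal]
7. n3.idx = 14  [h.depth * -1 + 25]
8. n8.cnt = "rm"  [terminal]
9. n9.depth = 14  [terminal]
10. n10.lim = "zy"  [terminal]
11. n7.tag = "zyz"  [f.lim ++ "z"]
12. n7.sig = false  [false]
13. n1.idx = 27  [E₁.idx + 13]
14. n0.sig = true  [E.idx > 26]
15. n0.wid = false  [E.idx > 27]
16. n0.lab = 0  [0]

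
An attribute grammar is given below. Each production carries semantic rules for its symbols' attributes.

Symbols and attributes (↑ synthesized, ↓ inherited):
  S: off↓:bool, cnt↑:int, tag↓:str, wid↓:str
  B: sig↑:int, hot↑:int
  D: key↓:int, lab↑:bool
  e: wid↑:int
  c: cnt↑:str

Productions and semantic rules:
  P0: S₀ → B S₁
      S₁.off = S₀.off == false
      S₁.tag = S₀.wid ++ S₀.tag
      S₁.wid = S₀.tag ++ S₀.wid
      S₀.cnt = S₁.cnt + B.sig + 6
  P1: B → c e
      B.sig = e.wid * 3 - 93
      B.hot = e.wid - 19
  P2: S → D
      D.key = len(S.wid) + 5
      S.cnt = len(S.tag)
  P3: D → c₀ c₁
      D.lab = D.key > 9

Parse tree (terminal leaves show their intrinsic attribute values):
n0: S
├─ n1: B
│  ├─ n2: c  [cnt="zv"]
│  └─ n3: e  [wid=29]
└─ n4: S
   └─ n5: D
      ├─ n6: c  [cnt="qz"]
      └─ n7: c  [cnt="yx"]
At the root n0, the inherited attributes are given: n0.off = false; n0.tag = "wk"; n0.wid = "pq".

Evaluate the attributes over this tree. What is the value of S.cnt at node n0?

4

1. n0.off = false  [given at root]
2. n0.tag = "wk"  [given at root]
3. n0.wid = "pq"  [given at root]
4. n2.cnt = "zv"  [terminal]
5. n3.wid = 29  [terminal]
6. n1.sig = -6  [e.wid * 3 - 93]
7. n1.hot = 10  [e.wid - 19]
8. n4.off = true  [S₀.off == false]
9. n4.tag = "pqwk"  [S₀.wid ++ S₀.tag]
10. n4.wid = "wkpq"  [S₀.tag ++ S₀.wid]
11. n5.key = 9  [len(S.wid) + 5]
12. n6.cnt = "qz"  [terminal]
13. n7.cnt = "yx"  [terminal]
14. n5.lab = false  [D.key > 9]
15. n4.cnt = 4  [len(S.tag)]
16. n0.cnt = 4  [S₁.cnt + B.sig + 6]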